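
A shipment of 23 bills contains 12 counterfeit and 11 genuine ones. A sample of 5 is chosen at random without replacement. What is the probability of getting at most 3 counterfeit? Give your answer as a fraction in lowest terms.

There are C(23,5) = 33649 ways to choose the 5.
Count the complement (more than 3 counterfeit): C(12,4)·C(11,1) + C(12,5)·C(11,0) = 5445 + 792 = 6237.
Probability = 1 − 6237/33649 = 27412/33649 = 356/437.

356/437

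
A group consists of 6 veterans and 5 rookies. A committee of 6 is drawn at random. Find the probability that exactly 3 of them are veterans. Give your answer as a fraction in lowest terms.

100/231

Total number of selections: C(11,6) = 462.
Selections with exactly 3 veterans: choose 3 of the 6 veterans and 3 of the 5 rookies, C(6,3)·C(5,3) = 20·10 = 200.
Probability = 200/462 = 100/231.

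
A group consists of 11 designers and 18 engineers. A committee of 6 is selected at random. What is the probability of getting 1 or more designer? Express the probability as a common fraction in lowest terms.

418/435

Total selections: C(29,6) = 475020.
The complement is all 6 are engineers: C(18,6) = 18564.
Probability = 1 − 18564/475020 = 456456/475020 = 418/435.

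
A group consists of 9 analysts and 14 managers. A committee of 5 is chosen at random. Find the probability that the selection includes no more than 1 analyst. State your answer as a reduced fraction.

There are C(23,5) = 33649 ways to choose the 5.
Favorable selections (no more than 1 analyst): C(9,0)·C(14,5) + C(9,1)·C(14,4) = 2002 + 9009 = 11011.
Probability = 11011/33649 = 143/437.

143/437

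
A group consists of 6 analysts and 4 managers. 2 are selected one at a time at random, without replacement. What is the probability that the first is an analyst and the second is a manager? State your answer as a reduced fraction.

Multiply the conditional probabilities at each draw: 6/10 · 4/9 = 24/90 = 4/15.

4/15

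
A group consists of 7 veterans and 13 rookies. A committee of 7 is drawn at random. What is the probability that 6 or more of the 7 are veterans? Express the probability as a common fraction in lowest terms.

Total selections: C(20,7) = 77520.
Favorable selections (6 or more veterans): C(7,6)·C(13,1) + C(7,7)·C(13,0) = 91 + 1 = 92.
Probability = 92/77520 = 23/19380.

23/19380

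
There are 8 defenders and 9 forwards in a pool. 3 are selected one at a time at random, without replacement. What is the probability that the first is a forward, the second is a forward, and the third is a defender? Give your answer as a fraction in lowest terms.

12/85

Multiply the conditional probabilities at each draw: 9/17 · 8/16 · 8/15 = 576/4080 = 12/85.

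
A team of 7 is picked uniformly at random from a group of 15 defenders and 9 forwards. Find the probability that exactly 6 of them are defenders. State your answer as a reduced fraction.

Total number of selections: C(24,7) = 346104.
Selections with exactly 6 defenders: choose 6 of the 15 defenders and 1 of the 9 forwards, C(15,6)·C(9,1) = 5005·9 = 45045.
Probability = 45045/346104 = 455/3496.

455/3496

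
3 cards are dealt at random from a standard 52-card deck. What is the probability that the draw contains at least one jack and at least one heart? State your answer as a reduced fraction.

There are C(52,3) = 22100 possible draws.
By inclusion-exclusion on the complements, draws missing all jacks or all hearts: C(48,3) + C(39,3) − C(36,3) = 17296 + 9139 − 7140 = 19295.
So draws with at least one of each: 22100 − 19295 = 2805, probability 2805/22100 = 33/260.

33/260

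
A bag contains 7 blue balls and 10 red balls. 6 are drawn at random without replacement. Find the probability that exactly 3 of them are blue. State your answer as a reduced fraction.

75/221

The sample space is all 6-subsets of the 17: C(17,6) = 12376.
Selections with exactly 3 blue: choose 3 of the 7 blue and 3 of the 10 red, C(7,3)·C(10,3) = 35·120 = 4200.
Probability = 4200/12376 = 75/221.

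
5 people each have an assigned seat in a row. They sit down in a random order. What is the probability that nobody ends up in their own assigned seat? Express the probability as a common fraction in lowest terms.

11/30

There are 5! = 120 seatings.
By inclusion-exclusion, seatings with no fixed points: C(5,0)·5! − C(5,1)·4! + C(5,2)·3! − C(5,3)·2! + C(5,4)·1! − C(5,5)·0! = 44.
Probability = 44/120 = 11/30.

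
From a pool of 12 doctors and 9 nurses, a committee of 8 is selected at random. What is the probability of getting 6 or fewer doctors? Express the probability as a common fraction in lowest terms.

3109/3230

Total selections: C(21,8) = 203490.
Count the complement (more than 6 doctors): C(12,7)·C(9,1) + C(12,8)·C(9,0) = 7128 + 495 = 7623.
Probability = 1 − 7623/203490 = 195867/203490 = 3109/3230.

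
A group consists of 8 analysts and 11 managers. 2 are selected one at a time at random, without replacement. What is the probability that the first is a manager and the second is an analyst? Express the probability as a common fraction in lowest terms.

44/171

Multiply the conditional probabilities at each draw: 11/19 · 8/18 = 88/342 = 44/171.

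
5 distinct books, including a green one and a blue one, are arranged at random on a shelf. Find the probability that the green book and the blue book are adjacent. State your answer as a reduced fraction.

There are 5! = 120 arrangements.
Treat the green book and the blue book as a block: 4! arrangements of the blocks × 2 orders within the block = 2·24 = 48.
Probability = 48/120 = 2/5.

2/5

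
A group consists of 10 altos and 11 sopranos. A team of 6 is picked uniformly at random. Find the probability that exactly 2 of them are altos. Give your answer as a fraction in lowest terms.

There are C(21,6) = 54264 ways to choose 6 from 21.
Selections with exactly 2 altos: choose 2 of the 10 altos and 4 of the 11 sopranos, C(10,2)·C(11,4) = 45·330 = 14850.
Probability = 14850/54264 = 2475/9044.

2475/9044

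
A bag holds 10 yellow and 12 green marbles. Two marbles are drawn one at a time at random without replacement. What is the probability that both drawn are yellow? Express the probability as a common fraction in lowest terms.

Multiply the conditional probabilities at each draw: 10/22 · 9/21 = 90/462 = 15/77.

15/77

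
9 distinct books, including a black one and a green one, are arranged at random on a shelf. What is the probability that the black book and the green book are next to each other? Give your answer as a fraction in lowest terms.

2/9

There are 9! = 362880 arrangements.
Treat the black book and the green book as a block: 8! arrangements of the blocks × 2 orders within the block = 2·40320 = 80640.
Probability = 80640/362880 = 2/9.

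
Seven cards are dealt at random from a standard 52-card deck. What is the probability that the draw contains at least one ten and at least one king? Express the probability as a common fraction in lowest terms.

3105873/16723070

There are C(52,7) = 133784560 possible draws.
By inclusion-exclusion on the complements, draws missing all tens or all kings: C(48,7) + C(48,7) − C(44,7) = 73629072 + 73629072 − 38320568 = 108937576.
So draws with at least one of each: 133784560 − 108937576 = 24846984, probability 24846984/133784560 = 3105873/16723070.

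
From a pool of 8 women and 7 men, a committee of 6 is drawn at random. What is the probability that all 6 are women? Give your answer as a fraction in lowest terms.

There are C(15,6) = 5005 possible selections.
Selections with all women: C(8,6) = 28.
Probability = 28/5005 = 4/715.

4/715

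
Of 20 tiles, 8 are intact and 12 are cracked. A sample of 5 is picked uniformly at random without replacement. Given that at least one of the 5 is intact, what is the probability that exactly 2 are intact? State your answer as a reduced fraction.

Work in counts. Selections with at least one intact: C(20,5) − C(12,5) = 15504 − 792 = 14712.
Of those, selections where exactly 2 are intact: C(8,2)·C(12,3) = 28·220 = 6160.
Conditional probability = 6160/14712 = 770/1839.

770/1839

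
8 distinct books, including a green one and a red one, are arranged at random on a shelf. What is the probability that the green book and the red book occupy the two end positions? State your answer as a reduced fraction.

There are 8! = 40320 arrangements.
Place the green book and the red book at the ends in 2 ways, arrange the remaining 6 in 6! = 720 ways: 2·720 = 1440.
Probability = 1440/40320 = 1/28.

1/28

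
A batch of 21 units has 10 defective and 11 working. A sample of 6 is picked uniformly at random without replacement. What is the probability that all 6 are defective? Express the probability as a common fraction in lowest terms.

5/1292

There are C(21,6) = 54264 possible selections.
Selections with all defective: C(10,6) = 210.
Probability = 210/54264 = 5/1292.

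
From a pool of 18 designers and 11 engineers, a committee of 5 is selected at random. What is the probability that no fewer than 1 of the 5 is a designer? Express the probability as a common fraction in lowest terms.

5633/5655

There are C(29,5) = 118755 ways to choose the 5.
The complement is all 5 are engineers: C(11,5) = 462.
Probability = 1 − 462/118755 = 118293/118755 = 5633/5655.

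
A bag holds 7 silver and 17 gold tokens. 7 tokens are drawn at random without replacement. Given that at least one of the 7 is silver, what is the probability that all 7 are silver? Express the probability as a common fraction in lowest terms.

Work in counts. Selections with at least one silver: C(24,7) − C(17,7) = 346104 − 19448 = 326656.
Of those, selections where all 7 are silver: C(7,7) = 1.
Conditional probability = 1/326656.

1/326656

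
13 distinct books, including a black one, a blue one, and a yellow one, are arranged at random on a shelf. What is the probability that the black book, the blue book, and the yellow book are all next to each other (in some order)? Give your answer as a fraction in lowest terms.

There are 13! = 6227020800 arrangements.
Treat the three as one block: 11! placements × 3! orders within the block = 39916800·6 = 239500800.
Probability = 239500800/6227020800 = 1/26.

1/26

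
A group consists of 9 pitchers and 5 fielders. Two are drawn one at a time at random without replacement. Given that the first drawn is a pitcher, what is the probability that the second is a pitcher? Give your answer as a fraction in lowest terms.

8/13

After removing one pitcher, 13 remain: 8 pitchers and 5 fielders.
So the probability the next is a pitcher is 8/13.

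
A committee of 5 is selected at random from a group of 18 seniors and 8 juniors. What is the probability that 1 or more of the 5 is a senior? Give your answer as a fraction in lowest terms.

There are C(26,5) = 65780 ways to choose the 5.
The complement is all 5 are juniors: C(8,5) = 56.
Probability = 1 − 56/65780 = 65724/65780 = 16431/16445.

16431/16445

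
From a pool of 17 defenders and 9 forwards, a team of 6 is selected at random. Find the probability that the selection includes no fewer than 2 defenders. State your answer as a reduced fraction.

There are C(26,6) = 230230 ways to choose the 6.
Favorable selections (no fewer than 2 defenders): C(17,2)·C(9,4) + C(17,3)·C(9,3) + C(17,4)·C(9,2) + C(17,5)·C(9,1) + C(17,6)·C(9,0) = 17136 + 57120 + 85680 + 55692 + 12376 = 228004.
Probability = 228004/230230 = 16286/16445.

16286/16445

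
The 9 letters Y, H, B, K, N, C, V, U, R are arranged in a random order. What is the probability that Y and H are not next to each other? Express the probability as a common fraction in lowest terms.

7/9

There are 9! = 362880 arrangements.
Arrangements with Y and H adjacent: 2·8! = 80640.
So not adjacent: 362880 − 80640 = 282240, probability 282240/362880 = 7/9.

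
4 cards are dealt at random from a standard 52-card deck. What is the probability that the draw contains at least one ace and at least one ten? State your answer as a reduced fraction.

There are C(52,4) = 270725 possible draws.
By inclusion-exclusion on the complements, draws missing all aces or all tens: C(48,4) + C(48,4) − C(44,4) = 194580 + 194580 − 135751 = 253409.
So draws with at least one of each: 270725 − 253409 = 17316, probability 17316/270725 = 1332/20825.

1332/20825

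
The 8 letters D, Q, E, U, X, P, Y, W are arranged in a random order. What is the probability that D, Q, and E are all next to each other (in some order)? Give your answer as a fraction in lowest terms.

3/28

There are 8! = 40320 arrangements.
Treat the three as one block: 6! placements × 3! orders within the block = 720·6 = 4320.
Probability = 4320/40320 = 3/28.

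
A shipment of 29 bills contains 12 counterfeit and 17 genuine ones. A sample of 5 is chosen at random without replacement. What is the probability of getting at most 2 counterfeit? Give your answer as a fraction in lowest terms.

Total selections: C(29,5) = 118755.
Favorable selections (at most 2 counterfeit): C(12,0)·C(17,5) + C(12,1)·C(17,4) + C(12,2)·C(17,3) = 6188 + 28560 + 44880 = 79628.
Probability = 79628/118755.

79628/118755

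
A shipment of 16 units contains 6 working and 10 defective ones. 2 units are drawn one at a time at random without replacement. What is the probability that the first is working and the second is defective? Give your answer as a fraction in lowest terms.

1/4

Multiply the conditional probabilities at each draw: 6/16 · 10/15 = 60/240 = 1/4.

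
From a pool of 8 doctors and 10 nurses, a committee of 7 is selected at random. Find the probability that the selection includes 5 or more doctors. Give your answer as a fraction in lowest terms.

3/34

Total selections: C(18,7) = 31824.
Favorable selections (5 or more doctors): C(8,5)·C(10,2) + C(8,6)·C(10,1) + C(8,7)·C(10,0) = 2520 + 280 + 8 = 2808.
Probability = 2808/31824 = 3/34.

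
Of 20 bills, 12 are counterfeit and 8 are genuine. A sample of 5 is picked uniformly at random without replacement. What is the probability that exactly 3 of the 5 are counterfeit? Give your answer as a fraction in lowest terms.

385/969

The sample space is all 5-subsets of the 20: C(20,5) = 15504.
Selections with exactly 3 counterfeit: choose 3 of the 12 counterfeit and 2 of the 8 genuine, C(12,3)·C(8,2) = 220·28 = 6160.
Probability = 6160/15504 = 385/969.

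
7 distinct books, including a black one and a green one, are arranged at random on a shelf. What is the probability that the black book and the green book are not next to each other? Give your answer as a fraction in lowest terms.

There are 7! = 5040 arrangements.
Arrangements with the black book and the green book adjacent: 2·6! = 1440.
So not adjacent: 5040 − 1440 = 3600, probability 3600/5040 = 5/7.

5/7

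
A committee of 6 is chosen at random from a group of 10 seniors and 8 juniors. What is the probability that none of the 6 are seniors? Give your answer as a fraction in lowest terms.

There are C(18,6) = 18564 possible selections.
Selections with no seniors (all juniors): C(8,6) = 28.
Probability = 28/18564 = 1/663.

1/663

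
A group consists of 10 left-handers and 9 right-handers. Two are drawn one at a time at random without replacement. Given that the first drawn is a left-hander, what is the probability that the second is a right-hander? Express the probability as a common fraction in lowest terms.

After removing one left-hander, 18 remain: 9 left-handers and 9 right-handers.
So the probability the next is a right-hander is 9/18 = 1/2.

1/2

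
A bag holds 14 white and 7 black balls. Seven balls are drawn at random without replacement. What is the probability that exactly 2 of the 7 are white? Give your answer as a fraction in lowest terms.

There are C(21,7) = 116280 ways to choose 7 from 21.
Selections with exactly 2 white: choose 2 of the 14 white and 5 of the 7 black, C(14,2)·C(7,5) = 91·21 = 1911.
Probability = 1911/116280 = 637/38760.

637/38760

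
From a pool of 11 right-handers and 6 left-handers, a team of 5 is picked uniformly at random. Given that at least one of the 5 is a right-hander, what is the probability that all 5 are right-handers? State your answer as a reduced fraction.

Work in counts. Selections with at least one right-hander: C(17,5) − C(6,5) = 6188 − 6 = 6182.
Of those, selections where all 5 are right-handers: C(11,5) = 462.
Conditional probability = 462/6182 = 21/281.

21/281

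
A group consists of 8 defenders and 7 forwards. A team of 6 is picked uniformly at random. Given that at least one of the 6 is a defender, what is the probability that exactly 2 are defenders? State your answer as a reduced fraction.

Work in counts. Selections with at least one defender: C(15,6) − C(7,6) = 5005 − 7 = 4998.
Of those, selections where exactly 2 are defenders: C(8,2)·C(7,4) = 28·35 = 980.
Conditional probability = 980/4998 = 10/51.

10/51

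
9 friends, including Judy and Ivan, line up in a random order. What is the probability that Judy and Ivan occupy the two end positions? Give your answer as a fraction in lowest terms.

1/36

There are 9! = 362880 arrangements.
Place Judy and Ivan at the ends in 2 ways, arrange the remaining 7 in 7! = 5040 ways: 2·5040 = 10080.
Probability = 10080/362880 = 1/36.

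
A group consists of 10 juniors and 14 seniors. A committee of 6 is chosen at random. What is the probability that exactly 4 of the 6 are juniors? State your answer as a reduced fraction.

Total number of selections: C(24,6) = 134596.
Selections with exactly 4 juniors: choose 4 of the 10 juniors and 2 of the 14 seniors, C(10,4)·C(14,2) = 210·91 = 19110.
Probability = 19110/134596 = 1365/9614.

1365/9614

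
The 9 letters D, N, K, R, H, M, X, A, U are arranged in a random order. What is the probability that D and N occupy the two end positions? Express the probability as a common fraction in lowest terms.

1/36

There are 9! = 362880 arrangements.
Place D and N at the ends in 2 ways, arrange the remaining 7 in 7! = 5040 ways: 2·5040 = 10080.
Probability = 10080/362880 = 1/36.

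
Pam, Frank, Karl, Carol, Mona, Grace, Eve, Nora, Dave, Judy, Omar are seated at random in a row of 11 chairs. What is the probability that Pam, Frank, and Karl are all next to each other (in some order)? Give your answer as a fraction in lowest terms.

3/55

There are 11! = 39916800 arrangements.
Treat the three as one block: 9! placements × 3! orders within the block = 362880·6 = 2177280.
Probability = 2177280/39916800 = 3/55.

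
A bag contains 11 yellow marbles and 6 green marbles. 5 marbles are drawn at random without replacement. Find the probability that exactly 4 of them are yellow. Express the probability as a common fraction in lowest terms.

495/1547

The sample space is all 5-subsets of the 17: C(17,5) = 6188.
Selections with exactly 4 yellow: choose 4 of the 11 yellow and 1 of the 6 green, C(11,4)·C(6,1) = 330·6 = 1980.
Probability = 1980/6188 = 495/1547.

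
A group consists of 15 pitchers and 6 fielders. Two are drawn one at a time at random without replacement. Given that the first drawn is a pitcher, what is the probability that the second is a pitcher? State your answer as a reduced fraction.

7/10

After removing one pitcher, 20 remain: 14 pitchers and 6 fielders.
So the probability the next is a pitcher is 14/20 = 7/10.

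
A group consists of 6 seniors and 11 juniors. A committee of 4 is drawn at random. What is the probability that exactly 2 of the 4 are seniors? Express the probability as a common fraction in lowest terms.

165/476

Total number of selections: C(17,4) = 2380.
Selections with exactly 2 seniors: choose 2 of the 6 seniors and 2 of the 11 juniors, C(6,2)·C(11,2) = 15·55 = 825.
Probability = 825/2380 = 165/476.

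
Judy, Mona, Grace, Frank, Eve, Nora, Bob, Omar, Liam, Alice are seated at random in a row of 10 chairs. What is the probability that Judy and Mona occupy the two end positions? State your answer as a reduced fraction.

1/45

There are 10! = 3628800 arrangements.
Place Judy and Mona at the ends in 2 ways, arrange the remaining 8 in 8! = 40320 ways: 2·40320 = 80640.
Probability = 80640/3628800 = 1/45.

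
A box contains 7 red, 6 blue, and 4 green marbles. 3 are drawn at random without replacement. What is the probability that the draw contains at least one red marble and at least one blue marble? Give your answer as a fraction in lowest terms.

399/680

There are C(17,3) = 680 possible draws.
By inclusion-exclusion on the complements, draws missing all red or all blue: C(10,3) + C(11,3) − C(4,3) = 120 + 165 − 4 = 281.
So draws with at least one of each: 680 − 281 = 399, probability 399/680.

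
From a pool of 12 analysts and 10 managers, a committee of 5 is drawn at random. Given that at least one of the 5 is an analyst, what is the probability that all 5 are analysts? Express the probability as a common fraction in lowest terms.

44/1449

Work in counts. Selections with at least one analyst: C(22,5) − C(10,5) = 26334 − 252 = 26082.
Of those, selections where all 5 are analysts: C(12,5) = 792.
Conditional probability = 792/26082 = 44/1449.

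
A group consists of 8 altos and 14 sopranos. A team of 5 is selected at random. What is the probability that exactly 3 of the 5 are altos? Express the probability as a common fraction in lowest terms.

There are C(22,5) = 26334 ways to choose 5 from 22.
Selections with exactly 3 altos: choose 3 of the 8 altos and 2 of the 14 sopranos, C(8,3)·C(14,2) = 56·91 = 5096.
Probability = 5096/26334 = 364/1881.

364/1881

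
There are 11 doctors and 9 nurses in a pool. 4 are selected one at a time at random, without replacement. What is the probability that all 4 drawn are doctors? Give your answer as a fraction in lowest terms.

Multiply the conditional probabilities at each draw: 11/20 · 10/19 · 9/18 · 8/17 = 7920/116280 = 22/323.

22/323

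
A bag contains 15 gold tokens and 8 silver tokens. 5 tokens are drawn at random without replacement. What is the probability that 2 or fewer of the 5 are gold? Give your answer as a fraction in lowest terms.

998/4807

Total selections: C(23,5) = 33649.
Favorable selections (2 or fewer gold): C(15,0)·C(8,5) + C(15,1)·C(8,4) + C(15,2)·C(8,3) = 56 + 1050 + 5880 = 6986.
Probability = 6986/33649 = 998/4807.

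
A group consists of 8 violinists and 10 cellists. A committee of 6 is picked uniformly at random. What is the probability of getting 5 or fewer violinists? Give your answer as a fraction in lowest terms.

Total selections: C(18,6) = 18564.
The complement is exactly 6 violinists: C(8,6)·C(10,0) = 28.
Probability = 1 − 28/18564 = 18536/18564 = 662/663.

662/663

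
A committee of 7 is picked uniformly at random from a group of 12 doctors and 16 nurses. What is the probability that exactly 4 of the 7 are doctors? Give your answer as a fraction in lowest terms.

There are C(28,7) = 1184040 ways to choose 7 from 28.
Selections with exactly 4 doctors: choose 4 of the 12 doctors and 3 of the 16 nurses, C(12,4)·C(16,3) = 495·560 = 277200.
Probability = 277200/1184040 = 70/299.

70/299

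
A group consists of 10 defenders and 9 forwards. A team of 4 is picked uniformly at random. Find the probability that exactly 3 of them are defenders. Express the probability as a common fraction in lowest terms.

90/323

There are C(19,4) = 3876 ways to choose 4 from 19.
Selections with exactly 3 defenders: choose 3 of the 10 defenders and 1 of the 9 forwards, C(10,3)·C(9,1) = 120·9 = 1080.
Probability = 1080/3876 = 90/323.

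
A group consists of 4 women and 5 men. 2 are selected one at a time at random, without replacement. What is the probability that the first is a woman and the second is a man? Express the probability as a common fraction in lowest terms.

5/18

Multiply the conditional probabilities at each draw: 4/9 · 5/8 = 20/72 = 5/18.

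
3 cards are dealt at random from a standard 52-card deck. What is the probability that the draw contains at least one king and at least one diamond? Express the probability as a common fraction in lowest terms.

33/260

There are C(52,3) = 22100 possible draws.
By inclusion-exclusion on the complements, draws missing all kings or all diamonds: C(48,3) + C(39,3) − C(36,3) = 17296 + 9139 − 7140 = 19295.
So draws with at least one of each: 22100 − 19295 = 2805, probability 2805/22100 = 33/260.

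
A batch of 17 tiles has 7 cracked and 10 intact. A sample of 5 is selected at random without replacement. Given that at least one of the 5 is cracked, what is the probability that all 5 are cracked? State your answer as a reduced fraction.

3/848

Work in counts. Selections with at least one cracked: C(17,5) − C(10,5) = 6188 − 252 = 5936.
Of those, selections where all 5 are cracked: C(7,5) = 21.
Conditional probability = 21/5936 = 3/848.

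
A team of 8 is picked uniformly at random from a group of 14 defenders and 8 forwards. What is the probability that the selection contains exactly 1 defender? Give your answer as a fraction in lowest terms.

56/159885

The sample space is all 8-subsets of the 22: C(22,8) = 319770.
Selections with exactly 1 defender: choose 1 of the 14 defenders and 7 of the 8 forwards, C(14,1)·C(8,7) = 14·8 = 112.
Probability = 112/319770 = 56/159885.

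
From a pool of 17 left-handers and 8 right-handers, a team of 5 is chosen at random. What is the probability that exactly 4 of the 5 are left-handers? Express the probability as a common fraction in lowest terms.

272/759

The sample space is all 5-subsets of the 25: C(25,5) = 53130.
Selections with exactly 4 left-handers: choose 4 of the 17 left-handers and 1 of the 8 right-handers, C(17,4)·C(8,1) = 2380·8 = 19040.
Probability = 19040/53130 = 272/759.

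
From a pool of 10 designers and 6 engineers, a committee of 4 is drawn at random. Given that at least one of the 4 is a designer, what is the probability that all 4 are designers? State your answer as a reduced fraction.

Work in counts. Selections with at least one designer: C(16,4) − C(6,4) = 1820 − 15 = 1805.
Of those, selections where all 4 are designers: C(10,4) = 210.
Conditional probability = 210/1805 = 42/361.

42/361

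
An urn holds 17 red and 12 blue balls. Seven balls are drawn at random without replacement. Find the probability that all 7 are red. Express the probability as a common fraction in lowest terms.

374/30015

There are C(29,7) = 1560780 possible selections.
Selections with all red: C(17,7) = 19448.
Probability = 19448/1560780 = 374/30015.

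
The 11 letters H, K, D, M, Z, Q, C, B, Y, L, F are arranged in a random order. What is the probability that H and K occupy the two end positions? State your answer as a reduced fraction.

There are 11! = 39916800 arrangements.
Place H and K at the ends in 2 ways, arrange the remaining 9 in 9! = 362880 ways: 2·362880 = 725760.
Probability = 725760/39916800 = 1/55.

1/55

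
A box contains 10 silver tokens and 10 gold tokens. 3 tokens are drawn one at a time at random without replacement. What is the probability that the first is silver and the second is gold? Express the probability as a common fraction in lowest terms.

5/19

Multiply the conditional probabilities at each draw: 10/20 · 10/19 = 100/380 = 5/19.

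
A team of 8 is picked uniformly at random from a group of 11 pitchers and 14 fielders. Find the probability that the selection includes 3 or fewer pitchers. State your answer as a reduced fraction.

650/1311

Total selections: C(25,8) = 1081575.
Favorable selections (3 or fewer pitchers): C(11,0)·C(14,8) + C(11,1)·C(14,7) + C(11,2)·C(14,6) + C(11,3)·C(14,5) = 3003 + 37752 + 165165 + 330330 = 536250.
Probability = 536250/1081575 = 650/1311.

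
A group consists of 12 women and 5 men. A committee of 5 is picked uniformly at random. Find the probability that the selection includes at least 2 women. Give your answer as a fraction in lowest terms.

Total selections: C(17,5) = 6188.
Count the complement (fewer than 2 women): C(12,0)·C(5,5) + C(12,1)·C(5,4) = 1 + 60 = 61.
Probability = 1 − 61/6188 = 6127/6188.

6127/6188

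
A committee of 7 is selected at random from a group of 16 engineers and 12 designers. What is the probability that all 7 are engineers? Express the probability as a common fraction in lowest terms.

There are C(28,7) = 1184040 possible selections.
Selections with all engineers: C(16,7) = 11440.
Probability = 11440/1184040 = 2/207.

2/207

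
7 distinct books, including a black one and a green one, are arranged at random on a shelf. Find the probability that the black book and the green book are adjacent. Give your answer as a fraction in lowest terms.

2/7

There are 7! = 5040 arrangements.
Treat the black book and the green book as a block: 6! arrangements of the blocks × 2 orders within the block = 2·720 = 1440.
Probability = 1440/5040 = 2/7.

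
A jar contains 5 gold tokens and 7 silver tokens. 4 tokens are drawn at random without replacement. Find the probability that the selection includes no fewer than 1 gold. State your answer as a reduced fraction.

92/99

Total selections: C(12,4) = 495.
The complement is all 4 are silver: C(7,4) = 35.
Probability = 1 − 35/495 = 460/495 = 92/99.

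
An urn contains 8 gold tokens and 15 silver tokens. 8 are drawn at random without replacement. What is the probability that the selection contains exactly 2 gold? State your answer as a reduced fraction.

Total number of selections: C(23,8) = 490314.
Selections with exactly 2 gold: choose 2 of the 8 gold and 6 of the 15 silver, C(8,2)·C(15,6) = 28·5005 = 140140.
Probability = 140140/490314 = 6370/22287.

6370/22287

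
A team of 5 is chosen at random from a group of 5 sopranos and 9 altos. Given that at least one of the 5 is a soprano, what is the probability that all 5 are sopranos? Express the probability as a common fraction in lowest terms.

1/1876

Work in counts. Selections with at least one soprano: C(14,5) − C(9,5) = 2002 − 126 = 1876.
Of those, selections where all 5 are sopranos: C(5,5) = 1.
Conditional probability = 1/1876.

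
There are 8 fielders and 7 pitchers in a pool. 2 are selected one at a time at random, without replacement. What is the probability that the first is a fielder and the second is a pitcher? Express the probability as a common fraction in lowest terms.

Multiply the conditional probabilities at each draw: 8/15 · 7/14 = 56/210 = 4/15.

4/15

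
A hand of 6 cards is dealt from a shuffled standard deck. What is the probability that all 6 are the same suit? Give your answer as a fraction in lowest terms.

66/195755

There are C(52,6) = 20358520 possible 6-card hands.
Hands of one suit: 4 suits × C(13,6) = 4·1716 = 6864.
Probability = 6864/20358520 = 66/195755.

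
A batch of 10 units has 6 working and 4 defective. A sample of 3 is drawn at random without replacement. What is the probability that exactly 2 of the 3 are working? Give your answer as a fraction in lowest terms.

1/2

Total number of selections: C(10,3) = 120.
Selections with exactly 2 working: choose 2 of the 6 working and 1 of the 4 defective, C(6,2)·C(4,1) = 15·4 = 60.
Probability = 60/120 = 1/2.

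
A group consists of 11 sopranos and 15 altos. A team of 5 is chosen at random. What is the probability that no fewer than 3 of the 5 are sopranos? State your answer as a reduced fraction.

159/460

There are C(26,5) = 65780 ways to choose the 5.
Favorable selections (no fewer than 3 sopranos): C(11,3)·C(15,2) + C(11,4)·C(15,1) + C(11,5)·C(15,0) = 17325 + 4950 + 462 = 22737.
Probability = 22737/65780 = 159/460.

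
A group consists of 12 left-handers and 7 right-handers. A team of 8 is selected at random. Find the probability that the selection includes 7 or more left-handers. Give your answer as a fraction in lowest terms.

There are C(19,8) = 75582 ways to choose the 8.
Favorable selections (7 or more left-handers): C(12,7)·C(7,1) + C(12,8)·C(7,0) = 5544 + 495 = 6039.
Probability = 6039/75582 = 671/8398.

671/8398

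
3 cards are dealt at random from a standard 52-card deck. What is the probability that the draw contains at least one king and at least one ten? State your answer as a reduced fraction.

188/5525

There are C(52,3) = 22100 possible draws.
By inclusion-exclusion on the complements, draws missing all kings or all tens: C(48,3) + C(48,3) − C(44,3) = 17296 + 17296 − 13244 = 21348.
So draws with at least one of each: 22100 − 21348 = 752, probability 752/22100 = 188/5525.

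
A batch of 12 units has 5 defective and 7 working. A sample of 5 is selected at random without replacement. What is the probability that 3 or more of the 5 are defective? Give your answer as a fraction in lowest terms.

Total selections: C(12,5) = 792.
Favorable selections (3 or more defective): C(5,3)·C(7,2) + C(5,4)·C(7,1) + C(5,5)·C(7,0) = 210 + 35 + 1 = 246.
Probability = 246/792 = 41/132.

41/132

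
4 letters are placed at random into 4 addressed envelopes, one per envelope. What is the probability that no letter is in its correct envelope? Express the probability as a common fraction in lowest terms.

3/8

There are 4! = 24 assignments.
By inclusion-exclusion, assignments with no fixed points: C(4,0)·4! − C(4,1)·3! + C(4,2)·2! − C(4,3)·1! + C(4,4)·0! = 9.
Probability = 9/24 = 3/8.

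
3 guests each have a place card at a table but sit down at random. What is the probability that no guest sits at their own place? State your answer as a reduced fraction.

There are 3! = 6 seatings.
By inclusion-exclusion, seatings with no fixed points: C(3,0)·3! − C(3,1)·2! + C(3,2)·1! − C(3,3)·0! = 2.
Probability = 2/6 = 1/3.

1/3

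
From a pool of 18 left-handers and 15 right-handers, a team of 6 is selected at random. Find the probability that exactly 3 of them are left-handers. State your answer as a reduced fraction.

3315/9889

Total number of selections: C(33,6) = 1107568.
Selections with exactly 3 left-handers: choose 3 of the 18 left-handers and 3 of the 15 right-handers, C(18,3)·C(15,3) = 816·455 = 371280.
Probability = 371280/1107568 = 3315/9889.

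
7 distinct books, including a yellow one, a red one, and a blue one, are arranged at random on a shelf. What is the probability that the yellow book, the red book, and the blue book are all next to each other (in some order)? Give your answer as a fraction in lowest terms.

1/7

There are 7! = 5040 arrangements.
Treat the three as one block: 5! placements × 3! orders within the block = 120·6 = 720.
Probability = 720/5040 = 1/7.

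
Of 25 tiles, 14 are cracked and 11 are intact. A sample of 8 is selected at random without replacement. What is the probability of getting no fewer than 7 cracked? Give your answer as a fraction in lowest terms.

Total selections: C(25,8) = 1081575.
Favorable selections (no fewer than 7 cracked): C(14,7)·C(11,1) + C(14,8)·C(11,0) = 37752 + 3003 = 40755.
Probability = 40755/1081575 = 13/345.

13/345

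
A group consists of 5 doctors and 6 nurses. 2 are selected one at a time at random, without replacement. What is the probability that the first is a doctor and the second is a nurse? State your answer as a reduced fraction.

3/11

Multiply the conditional probabilities at each draw: 5/11 · 6/10 = 30/110 = 3/11.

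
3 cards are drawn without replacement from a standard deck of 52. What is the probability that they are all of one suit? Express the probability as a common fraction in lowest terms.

There are C(52,3) = 22100 possible 3-card hands.
Hands of one suit: 4 suits × C(13,3) = 4·286 = 1144.
Probability = 1144/22100 = 22/425.

22/425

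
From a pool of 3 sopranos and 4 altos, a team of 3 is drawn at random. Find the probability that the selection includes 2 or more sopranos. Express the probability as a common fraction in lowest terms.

Total selections: C(7,3) = 35.
Favorable selections (2 or more sopranos): C(3,2)·C(4,1) + C(3,3)·C(4,0) = 12 + 1 = 13.
Probability = 13/35.

13/35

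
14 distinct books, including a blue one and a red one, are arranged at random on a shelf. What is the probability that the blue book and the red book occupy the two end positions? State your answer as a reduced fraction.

1/91

There are 14! = 87178291200 arrangements.
Place the blue book and the red book at the ends in 2 ways, arrange the remaining 12 in 12! = 479001600 ways: 2·479001600 = 958003200.
Probability = 958003200/87178291200 = 1/91.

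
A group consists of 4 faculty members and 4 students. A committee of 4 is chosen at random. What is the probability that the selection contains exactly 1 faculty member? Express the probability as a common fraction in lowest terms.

8/35

The sample space is all 4-subsets of the 8: C(8,4) = 70.
Selections with exactly 1 faculty member: choose 1 of the 4 faculty members and 3 of the 4 students, C(4,1)·C(4,3) = 4·4 = 16.
Probability = 16/70 = 8/35.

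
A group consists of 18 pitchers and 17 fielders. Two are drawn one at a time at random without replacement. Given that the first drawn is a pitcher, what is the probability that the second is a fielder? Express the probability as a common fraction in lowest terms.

After removing one pitcher, 34 remain: 17 pitchers and 17 fielders.
So the probability the next is a fielder is 17/34 = 1/2.

1/2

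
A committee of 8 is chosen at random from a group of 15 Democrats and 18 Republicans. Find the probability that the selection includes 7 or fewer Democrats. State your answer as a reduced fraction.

Total selections: C(33,8) = 13884156.
Favorable selections (7 or fewer Democrats): C(15,0)·C(18,8) + C(15,1)·C(18,7) + C(15,2)·C(18,6) + C(15,3)·C(18,5) + C(15,4)·C(18,4) + C(15,5)·C(18,3) + C(15,6)·C(18,2) + C(15,7)·C(18,1) = 43758 + 477360 + 1949220 + 3898440 + 4176900 + 2450448 + 765765 + 115830 = 13877721.
Probability = 13877721/13884156 = 10783/10788.

10783/10788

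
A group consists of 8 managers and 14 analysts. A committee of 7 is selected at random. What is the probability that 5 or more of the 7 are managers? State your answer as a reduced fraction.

229/7106

There are C(22,7) = 170544 ways to choose the 7.
Favorable selections (5 or more managers): C(8,5)·C(14,2) + C(8,6)·C(14,1) + C(8,7)·C(14,0) = 5096 + 392 + 8 = 5496.
Probability = 5496/170544 = 229/7106.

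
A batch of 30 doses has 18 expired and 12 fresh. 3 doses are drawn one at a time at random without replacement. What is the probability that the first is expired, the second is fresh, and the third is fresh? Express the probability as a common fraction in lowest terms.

99/1015

Multiply the conditional probabilities at each draw: 18/30 · 12/29 · 11/28 = 2376/24360 = 99/1015.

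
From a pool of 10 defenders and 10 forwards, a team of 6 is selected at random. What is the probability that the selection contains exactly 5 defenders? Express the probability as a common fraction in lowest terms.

There are C(20,6) = 38760 ways to choose 6 from 20.
Selections with exactly 5 defenders: choose 5 of the 10 defenders and 1 of the 10 forwards, C(10,5)·C(10,1) = 252·10 = 2520.
Probability = 2520/38760 = 21/323.

21/323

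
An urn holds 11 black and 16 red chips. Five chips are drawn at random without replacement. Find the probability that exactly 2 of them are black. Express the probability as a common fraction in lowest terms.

3080/8073

There are C(27,5) = 80730 ways to choose 5 from 27.
Selections with exactly 2 black: choose 2 of the 11 black and 3 of the 16 red, C(11,2)·C(16,3) = 55·560 = 30800.
Probability = 30800/80730 = 3080/8073.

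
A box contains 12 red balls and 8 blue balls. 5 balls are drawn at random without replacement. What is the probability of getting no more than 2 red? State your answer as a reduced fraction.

287/969

There are C(20,5) = 15504 ways to choose the 5.
Favorable selections (no more than 2 red): C(12,0)·C(8,5) + C(12,1)·C(8,4) + C(12,2)·C(8,3) = 56 + 840 + 3696 = 4592.
Probability = 4592/15504 = 287/969.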